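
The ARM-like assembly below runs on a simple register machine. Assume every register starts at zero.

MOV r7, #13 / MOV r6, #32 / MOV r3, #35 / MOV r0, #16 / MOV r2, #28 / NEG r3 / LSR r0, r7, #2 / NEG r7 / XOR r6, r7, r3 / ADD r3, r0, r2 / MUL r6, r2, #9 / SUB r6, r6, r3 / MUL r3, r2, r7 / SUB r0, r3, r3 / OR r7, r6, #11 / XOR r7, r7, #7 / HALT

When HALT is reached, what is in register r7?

after MOV r7, #13: r7=13
after MOV r6, #32: r6=32
after MOV r3, #35: r3=35
after MOV r0, #16: r0=16
after MOV r2, #28: r2=28
after NEG r3: r3=-(35)=-35
after LSR r0, r7, #2: r0=13>>2=3
after NEG r7: r7=-(13)=-13
after XOR r6, r7, r3: r6=(-13)^(-35)=46
after ADD r3, r0, r2: r3=3+28=31
after MUL r6, r2, #9: r6=28*9=252
after SUB r6, r6, r3: r6=252-31=221
after MUL r3, r2, r7: r3=28*(-13)=-364
after SUB r0, r3, r3: r0=(-364)-(-364)=0
after OR r7, r6, #11: r7=221|11=223
after XOR r7, r7, #7: r7=223^7=216
halt.

216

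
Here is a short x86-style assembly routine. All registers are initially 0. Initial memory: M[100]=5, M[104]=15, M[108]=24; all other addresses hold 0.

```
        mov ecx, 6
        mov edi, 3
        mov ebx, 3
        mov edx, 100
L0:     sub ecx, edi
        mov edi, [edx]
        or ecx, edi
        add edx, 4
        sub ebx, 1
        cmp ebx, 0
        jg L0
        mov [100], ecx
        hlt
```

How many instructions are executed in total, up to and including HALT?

27

after mov ecx, 6: ecx=6
after mov edi, 3: edi=3
after mov ebx, 3: ebx=3
after mov edx, 100: edx=100
after sub ecx, edi: ecx=6-3=3
after mov edi, [edx]: edi=M[100]=5
after or ecx, edi: ecx=3|5=7
after add edx, 4: edx=100+4=104
after sub ebx, 1: ebx=3-1=2
cmp ebx, 0  (cmp 2,0)
jg L0: taken
after sub ecx, edi: ecx=7-5=2
after mov edi, [edx]: edi=M[104]=15
after or ecx, edi: ecx=2|15=15
after add edx, 4: edx=104+4=108
after sub ebx, 1: ebx=2-1=1
cmp ebx, 0  (cmp 1,0)
jg L0: taken
after sub ecx, edi: ecx=15-15=0
after mov edi, [edx]: edi=M[108]=24
after or ecx, edi: ecx=0|24=24
after add edx, 4: edx=108+4=112
after sub ebx, 1: ebx=1-1=0
cmp ebx, 0  (cmp 0,0)
jg L0: not taken
mov [100], ecx → M[100]=24
halt.
Total executed instructions: 27.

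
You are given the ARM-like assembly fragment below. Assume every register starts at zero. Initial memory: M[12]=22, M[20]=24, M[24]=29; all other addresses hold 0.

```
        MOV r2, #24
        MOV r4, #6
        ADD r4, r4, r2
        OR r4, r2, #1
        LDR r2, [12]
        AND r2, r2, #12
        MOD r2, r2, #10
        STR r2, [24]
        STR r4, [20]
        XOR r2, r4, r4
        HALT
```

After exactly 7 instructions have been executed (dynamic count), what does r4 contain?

r2=24
r4=6
r4=6+24=30
r4=24|1=25
r2=M[12]=22
r2=22&12=4
r2=4%10=4
After step 7: r4 = 25.

25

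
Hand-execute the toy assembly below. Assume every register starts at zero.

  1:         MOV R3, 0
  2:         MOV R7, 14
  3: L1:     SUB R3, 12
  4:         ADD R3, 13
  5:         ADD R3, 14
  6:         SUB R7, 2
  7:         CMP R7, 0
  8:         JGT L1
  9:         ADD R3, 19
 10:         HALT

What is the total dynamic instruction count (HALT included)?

after MOV R3, 0: R3=0
after MOV R7, 14: R7=14
after SUB R3, 12: R3=0-12=-12
after ADD R3, 13: R3=(-12)+13=1
after ADD R3, 14: R3=1+14=15
after SUB R7, 2: R7=14-2=12
CMP R7, 0  (cmp 12,0)
JGT L1: taken
after SUB R3, 12: R3=15-12=3
after ADD R3, 13: R3=3+13=16
after ADD R3, 14: R3=16+14=30
after SUB R7, 2: R7=12-2=10
CMP R7, 0  (cmp 10,0)
JGT L1: taken
after SUB R3, 12: R3=30-12=18
after ADD R3, 13: R3=18+13=31
after ADD R3, 14: R3=31+14=45
after SUB R7, 2: R7=10-2=8
CMP R7, 0  (cmp 8,0)
JGT L1: taken
after SUB R3, 12: R3=45-12=33
after ADD R3, 13: R3=33+13=46
after ADD R3, 14: R3=46+14=60
after SUB R7, 2: R7=8-2=6
CMP R7, 0  (cmp 6,0)
JGT L1: taken
after SUB R3, 12: R3=60-12=48
after ADD R3, 13: R3=48+13=61
after ADD R3, 14: R3=61+14=75
after SUB R7, 2: R7=6-2=4
CMP R7, 0  (cmp 4,0)
JGT L1: taken
after SUB R3, 12: R3=75-12=63
after ADD R3, 13: R3=63+13=76
after ADD R3, 14: R3=76+14=90
after SUB R7, 2: R7=4-2=2
CMP R7, 0  (cmp 2,0)
JGT L1: taken
after SUB R3, 12: R3=90-12=78
after ADD R3, 13: R3=78+13=91
after ADD R3, 14: R3=91+14=105
after SUB R7, 2: R7=2-2=0
CMP R7, 0  (cmp 0,0)
JGT L1: not taken
after ADD R3, 19: R3=105+19=124
halt.
Total executed instructions: 46.

46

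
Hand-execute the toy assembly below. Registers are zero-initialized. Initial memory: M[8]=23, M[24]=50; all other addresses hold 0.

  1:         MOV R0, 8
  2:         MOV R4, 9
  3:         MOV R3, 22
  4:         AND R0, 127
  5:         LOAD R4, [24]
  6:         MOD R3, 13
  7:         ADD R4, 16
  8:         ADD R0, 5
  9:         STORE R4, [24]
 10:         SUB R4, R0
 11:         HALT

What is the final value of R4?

53

MOV R0, 8 → R0=8
MOV R4, 9 → R4=9
MOV R3, 22 → R3=22
AND R0, 127 → R0=8&127=8
LOAD R4, [24] → R4=M[24]=50
MOD R3, 13 → R3=22%13=9
ADD R4, 16 → R4=50+16=66
ADD R0, 5 → R0=8+5=13
STORE R4, [24] → M[24]=66
SUB R4, R0 → R4=66-13=53
halt.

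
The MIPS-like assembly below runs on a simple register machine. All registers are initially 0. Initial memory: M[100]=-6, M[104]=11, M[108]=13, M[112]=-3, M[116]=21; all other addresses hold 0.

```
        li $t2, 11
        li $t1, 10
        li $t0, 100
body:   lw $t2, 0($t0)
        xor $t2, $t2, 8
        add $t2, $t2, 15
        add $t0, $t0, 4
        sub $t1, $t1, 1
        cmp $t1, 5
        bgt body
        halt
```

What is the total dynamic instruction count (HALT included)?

39

li $t2, 11 → $t2=11
li $t1, 10 → $t1=10
li $t0, 100 → $t0=100
lw $t2, 0($t0) → $t2=M[100]=-6
xor $t2, $t2, 8 → $t2=(-6)^8=-14
add $t2, $t2, 15 → $t2=(-14)+15=1
add $t0, $t0, 4 → $t0=100+4=104
sub $t1, $t1, 1 → $t1=10-1=9
cmp $t1, 5  (cmp 9,5)
bgt body: taken
lw $t2, 0($t0) → $t2=M[104]=11
xor $t2, $t2, 8 → $t2=11^8=3
add $t2, $t2, 15 → $t2=3+15=18
add $t0, $t0, 4 → $t0=104+4=108
sub $t1, $t1, 1 → $t1=9-1=8
cmp $t1, 5  (cmp 8,5)
bgt body: taken
lw $t2, 0($t0) → $t2=M[108]=13
xor $t2, $t2, 8 → $t2=13^8=5
add $t2, $t2, 15 → $t2=5+15=20
add $t0, $t0, 4 → $t0=108+4=112
sub $t1, $t1, 1 → $t1=8-1=7
cmp $t1, 5  (cmp 7,5)
bgt body: taken
lw $t2, 0($t0) → $t2=M[112]=-3
xor $t2, $t2, 8 → $t2=(-3)^8=-11
add $t2, $t2, 15 → $t2=(-11)+15=4
add $t0, $t0, 4 → $t0=112+4=116
sub $t1, $t1, 1 → $t1=7-1=6
cmp $t1, 5  (cmp 6,5)
bgt body: taken
lw $t2, 0($t0) → $t2=M[116]=21
xor $t2, $t2, 8 → $t2=21^8=29
add $t2, $t2, 15 → $t2=29+15=44
add $t0, $t0, 4 → $t0=116+4=120
sub $t1, $t1, 1 → $t1=6-1=5
cmp $t1, 5  (cmp 5,5)
bgt body: not taken
halt.
Total executed instructions: 39.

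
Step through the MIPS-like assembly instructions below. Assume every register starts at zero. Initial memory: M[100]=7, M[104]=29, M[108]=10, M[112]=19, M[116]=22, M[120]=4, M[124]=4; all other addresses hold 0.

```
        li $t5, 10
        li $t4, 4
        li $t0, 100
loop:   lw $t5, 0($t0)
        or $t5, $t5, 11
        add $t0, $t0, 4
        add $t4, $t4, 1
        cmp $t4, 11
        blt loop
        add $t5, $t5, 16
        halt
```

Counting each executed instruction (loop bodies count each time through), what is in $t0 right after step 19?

112

after li $t5, 10: $t5=10
after li $t4, 4: $t4=4
after li $t0, 100: $t0=100
after lw $t5, 0($t0): $t5=M[100]=7
after or $t5, $t5, 11: $t5=7|11=15
after add $t0, $t0, 4: $t0=100+4=104
after add $t4, $t4, 1: $t4=4+1=5
cmp $t4, 11  (cmp 5,11)
blt loop: taken
after lw $t5, 0($t0): $t5=M[104]=29
after or $t5, $t5, 11: $t5=29|11=31
after add $t0, $t0, 4: $t0=104+4=108
after add $t4, $t4, 1: $t4=5+1=6
cmp $t4, 11  (cmp 6,11)
blt loop: taken
after lw $t5, 0($t0): $t5=M[108]=10
after or $t5, $t5, 11: $t5=10|11=11
after add $t0, $t0, 4: $t0=108+4=112
after add $t4, $t4, 1: $t4=6+1=7
After step 19: $t0 = 112.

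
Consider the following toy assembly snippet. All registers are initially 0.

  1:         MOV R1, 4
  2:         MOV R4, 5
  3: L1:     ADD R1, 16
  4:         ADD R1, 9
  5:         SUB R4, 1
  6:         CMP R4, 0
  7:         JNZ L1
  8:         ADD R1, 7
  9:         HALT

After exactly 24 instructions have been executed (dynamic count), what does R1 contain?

129

MOV R1, 4 → R1=4
MOV R4, 5 → R4=5
ADD R1, 16 → R1=4+16=20
ADD R1, 9 → R1=20+9=29
SUB R4, 1 → R4=5-1=4
CMP R4, 0  (cmp 4,0)
JNZ L1: taken
ADD R1, 16 → R1=29+16=45
ADD R1, 9 → R1=45+9=54
SUB R4, 1 → R4=4-1=3
CMP R4, 0  (cmp 3,0)
JNZ L1: taken
ADD R1, 16 → R1=54+16=70
ADD R1, 9 → R1=70+9=79
SUB R4, 1 → R4=3-1=2
CMP R4, 0  (cmp 2,0)
JNZ L1: taken
ADD R1, 16 → R1=79+16=95
ADD R1, 9 → R1=95+9=104
SUB R4, 1 → R4=2-1=1
CMP R4, 0  (cmp 1,0)
JNZ L1: taken
ADD R1, 16 → R1=104+16=120
ADD R1, 9 → R1=120+9=129
After step 24: R1 = 129.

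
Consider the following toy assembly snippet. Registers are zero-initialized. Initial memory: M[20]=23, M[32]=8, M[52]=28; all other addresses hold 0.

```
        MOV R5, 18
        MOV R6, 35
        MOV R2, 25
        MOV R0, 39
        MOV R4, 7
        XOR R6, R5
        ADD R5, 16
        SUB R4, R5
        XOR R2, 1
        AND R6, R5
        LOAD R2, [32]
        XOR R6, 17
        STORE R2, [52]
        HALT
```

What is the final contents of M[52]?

after MOV R5, 18: R5=18
after MOV R6, 35: R6=35
after MOV R2, 25: R2=25
after MOV R0, 39: R0=39
after MOV R4, 7: R4=7
after XOR R6, R5: R6=35^18=49
after ADD R5, 16: R5=18+16=34
after SUB R4, R5: R4=7-34=-27
after XOR R2, 1: R2=25^1=24
after AND R6, R5: R6=49&34=32
after LOAD R2, [32]: R2=M[32]=8
after XOR R6, 17: R6=32^17=49
STORE R2, [52] → M[52]=8
halt.

8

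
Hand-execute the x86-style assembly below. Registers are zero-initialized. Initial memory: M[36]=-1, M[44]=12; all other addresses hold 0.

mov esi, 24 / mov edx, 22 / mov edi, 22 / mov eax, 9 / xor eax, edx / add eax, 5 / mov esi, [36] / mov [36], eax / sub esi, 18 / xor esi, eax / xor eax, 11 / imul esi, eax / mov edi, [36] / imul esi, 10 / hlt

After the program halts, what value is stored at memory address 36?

36

mov esi, 24 → esi=24
mov edx, 22 → edx=22
mov edi, 22 → edi=22
mov eax, 9 → eax=9
xor eax, edx → eax=9^22=31
add eax, 5 → eax=31+5=36
mov esi, [36] → esi=M[36]=-1
mov [36], eax → M[36]=36
sub esi, 18 → esi=(-1)-18=-19
xor esi, eax → esi=(-19)^36=-55
xor eax, 11 → eax=36^11=47
imul esi, eax → esi=(-55)*47=-2585
mov edi, [36] → edi=M[36]=36
imul esi, 10 → esi=(-2585)*10=-25850
halt.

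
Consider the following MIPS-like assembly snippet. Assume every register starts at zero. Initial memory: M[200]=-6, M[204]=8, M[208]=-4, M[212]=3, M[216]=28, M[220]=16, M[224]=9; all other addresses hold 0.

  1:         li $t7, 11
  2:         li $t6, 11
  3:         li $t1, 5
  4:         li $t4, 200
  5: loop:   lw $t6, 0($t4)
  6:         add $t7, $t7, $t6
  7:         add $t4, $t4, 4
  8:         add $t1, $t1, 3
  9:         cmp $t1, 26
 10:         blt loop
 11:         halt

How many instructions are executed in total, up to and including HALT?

47

after li $t7, 11: $t7=11
after li $t6, 11: $t6=11
after li $t1, 5: $t1=5
after li $t4, 200: $t4=200
after lw $t6, 0($t4): $t6=M[200]=-6
after add $t7, $t7, $t6: $t7=11+(-6)=5
after add $t4, $t4, 4: $t4=200+4=204
after add $t1, $t1, 3: $t1=5+3=8
cmp $t1, 26  (cmp 8,26)
blt loop: taken
after lw $t6, 0($t4): $t6=M[204]=8
after add $t7, $t7, $t6: $t7=5+8=13
after add $t4, $t4, 4: $t4=204+4=208
after add $t1, $t1, 3: $t1=8+3=11
cmp $t1, 26  (cmp 11,26)
blt loop: taken
after lw $t6, 0($t4): $t6=M[208]=-4
after add $t7, $t7, $t6: $t7=13+(-4)=9
after add $t4, $t4, 4: $t4=208+4=212
after add $t1, $t1, 3: $t1=11+3=14
cmp $t1, 26  (cmp 14,26)
blt loop: taken
after lw $t6, 0($t4): $t6=M[212]=3
after add $t7, $t7, $t6: $t7=9+3=12
after add $t4, $t4, 4: $t4=212+4=216
after add $t1, $t1, 3: $t1=14+3=17
cmp $t1, 26  (cmp 17,26)
blt loop: taken
after lw $t6, 0($t4): $t6=M[216]=28
after add $t7, $t7, $t6: $t7=12+28=40
after add $t4, $t4, 4: $t4=216+4=220
after add $t1, $t1, 3: $t1=17+3=20
cmp $t1, 26  (cmp 20,26)
blt loop: taken
after lw $t6, 0($t4): $t6=M[220]=16
after add $t7, $t7, $t6: $t7=40+16=56
after add $t4, $t4, 4: $t4=220+4=224
after add $t1, $t1, 3: $t1=20+3=23
cmp $t1, 26  (cmp 23,26)
blt loop: taken
after lw $t6, 0($t4): $t6=M[224]=9
after add $t7, $t7, $t6: $t7=56+9=65
after add $t4, $t4, 4: $t4=224+4=228
after add $t1, $t1, 3: $t1=23+3=26
cmp $t1, 26  (cmp 26,26)
blt loop: not taken
halt.
Total executed instructions: 47.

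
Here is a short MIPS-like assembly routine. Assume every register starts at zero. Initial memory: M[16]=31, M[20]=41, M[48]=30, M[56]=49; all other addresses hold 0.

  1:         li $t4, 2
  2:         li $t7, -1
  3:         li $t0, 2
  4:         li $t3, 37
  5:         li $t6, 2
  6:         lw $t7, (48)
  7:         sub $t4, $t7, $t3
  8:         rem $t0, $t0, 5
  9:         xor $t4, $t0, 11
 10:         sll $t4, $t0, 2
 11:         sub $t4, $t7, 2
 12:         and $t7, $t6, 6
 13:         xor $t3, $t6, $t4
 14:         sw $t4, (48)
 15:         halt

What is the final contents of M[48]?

28

li $t4, 2 → $t4=2
li $t7, -1 → $t7=-1
li $t0, 2 → $t0=2
li $t3, 37 → $t3=37
li $t6, 2 → $t6=2
lw $t7, (48) → $t7=M[48]=30
sub $t4, $t7, $t3 → $t4=30-37=-7
rem $t0, $t0, 5 → $t0=2%5=2
xor $t4, $t0, 11 → $t4=2^11=9
sll $t4, $t0, 2 → $t4=2<<2=8
sub $t4, $t7, 2 → $t4=30-2=28
and $t7, $t6, 6 → $t7=2&6=2
xor $t3, $t6, $t4 → $t3=2^28=30
sw $t4, (48) → M[48]=28
halt.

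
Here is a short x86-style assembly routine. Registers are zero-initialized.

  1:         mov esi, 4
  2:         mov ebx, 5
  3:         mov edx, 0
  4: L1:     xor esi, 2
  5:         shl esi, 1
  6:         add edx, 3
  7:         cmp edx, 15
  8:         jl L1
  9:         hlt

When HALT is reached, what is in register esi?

after mov esi, 4: esi=4
after mov ebx, 5: ebx=5
after mov edx, 0: edx=0
after xor esi, 2: esi=4^2=6
after shl esi, 1: esi=6<<1=12
after add edx, 3: edx=0+3=3
cmp edx, 15  (cmp 3,15)
jl L1: taken
after xor esi, 2: esi=12^2=14
after shl esi, 1: esi=14<<1=28
after add edx, 3: edx=3+3=6
cmp edx, 15  (cmp 6,15)
jl L1: taken
after xor esi, 2: esi=28^2=30
after shl esi, 1: esi=30<<1=60
after add edx, 3: edx=6+3=9
cmp edx, 15  (cmp 9,15)
jl L1: taken
after xor esi, 2: esi=60^2=62
after shl esi, 1: esi=62<<1=124
after add edx, 3: edx=9+3=12
cmp edx, 15  (cmp 12,15)
jl L1: taken
after xor esi, 2: esi=124^2=126
after shl esi, 1: esi=126<<1=252
after add edx, 3: edx=12+3=15
cmp edx, 15  (cmp 15,15)
jl L1: not taken
halt.

252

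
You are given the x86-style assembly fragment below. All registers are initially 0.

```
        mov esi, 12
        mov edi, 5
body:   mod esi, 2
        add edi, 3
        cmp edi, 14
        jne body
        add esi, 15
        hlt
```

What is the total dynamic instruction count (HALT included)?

16

after mov esi, 12: esi=12
after mov edi, 5: edi=5
after mod esi, 2: esi=12%2=0
after add edi, 3: edi=5+3=8
cmp edi, 14  (cmp 8,14)
jne body: taken
after mod esi, 2: esi=0%2=0
after add edi, 3: edi=8+3=11
cmp edi, 14  (cmp 11,14)
jne body: taken
after mod esi, 2: esi=0%2=0
after add edi, 3: edi=11+3=14
cmp edi, 14  (cmp 14,14)
jne body: not taken
after add esi, 15: esi=0+15=15
halt.
Total executed instructions: 16.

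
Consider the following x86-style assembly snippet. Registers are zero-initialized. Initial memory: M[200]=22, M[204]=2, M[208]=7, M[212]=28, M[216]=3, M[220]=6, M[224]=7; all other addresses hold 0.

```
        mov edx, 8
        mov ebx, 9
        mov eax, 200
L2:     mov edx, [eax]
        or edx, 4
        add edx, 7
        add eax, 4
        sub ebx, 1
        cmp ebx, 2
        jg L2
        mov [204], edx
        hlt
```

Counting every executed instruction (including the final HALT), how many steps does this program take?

54

after mov edx, 8: edx=8
after mov ebx, 9: ebx=9
after mov eax, 200: eax=200
after mov edx, [eax]: edx=M[200]=22
after or edx, 4: edx=22|4=22
after add edx, 7: edx=22+7=29
after add eax, 4: eax=200+4=204
after sub ebx, 1: ebx=9-1=8
cmp ebx, 2  (cmp 8,2)
jg L2: taken
after mov edx, [eax]: edx=M[204]=2
after or edx, 4: edx=2|4=6
after add edx, 7: edx=6+7=13
after add eax, 4: eax=204+4=208
after sub ebx, 1: ebx=8-1=7
cmp ebx, 2  (cmp 7,2)
jg L2: taken
after mov edx, [eax]: edx=M[208]=7
after or edx, 4: edx=7|4=7
after add edx, 7: edx=7+7=14
after add eax, 4: eax=208+4=212
after sub ebx, 1: ebx=7-1=6
cmp ebx, 2  (cmp 6,2)
jg L2: taken
after mov edx, [eax]: edx=M[212]=28
after or edx, 4: edx=28|4=28
after add edx, 7: edx=28+7=35
after add eax, 4: eax=212+4=216
after sub ebx, 1: ebx=6-1=5
cmp ebx, 2  (cmp 5,2)
jg L2: taken
after mov edx, [eax]: edx=M[216]=3
after or edx, 4: edx=3|4=7
after add edx, 7: edx=7+7=14
after add eax, 4: eax=216+4=220
after sub ebx, 1: ebx=5-1=4
cmp ebx, 2  (cmp 4,2)
jg L2: taken
after mov edx, [eax]: edx=M[220]=6
after or edx, 4: edx=6|4=6
after add edx, 7: edx=6+7=13
after add eax, 4: eax=220+4=224
after sub ebx, 1: ebx=4-1=3
cmp ebx, 2  (cmp 3,2)
jg L2: taken
after mov edx, [eax]: edx=M[224]=7
after or edx, 4: edx=7|4=7
after add edx, 7: edx=7+7=14
after add eax, 4: eax=224+4=228
after sub ebx, 1: ebx=3-1=2
cmp ebx, 2  (cmp 2,2)
jg L2: not taken
mov [204], edx → M[204]=14
halt.
Total executed instructions: 54.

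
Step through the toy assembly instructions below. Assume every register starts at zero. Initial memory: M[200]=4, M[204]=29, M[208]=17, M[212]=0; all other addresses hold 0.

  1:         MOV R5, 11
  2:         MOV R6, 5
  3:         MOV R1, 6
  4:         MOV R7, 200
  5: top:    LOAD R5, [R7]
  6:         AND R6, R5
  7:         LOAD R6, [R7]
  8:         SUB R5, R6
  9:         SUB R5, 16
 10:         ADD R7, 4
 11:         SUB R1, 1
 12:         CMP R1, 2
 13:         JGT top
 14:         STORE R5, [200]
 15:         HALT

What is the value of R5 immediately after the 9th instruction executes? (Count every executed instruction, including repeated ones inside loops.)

MOV R5, 11 → R5=11
MOV R6, 5 → R6=5
MOV R1, 6 → R1=6
MOV R7, 200 → R7=200
LOAD R5, [R7] → R5=M[200]=4
AND R6, R5 → R6=5&4=4
LOAD R6, [R7] → R6=M[200]=4
SUB R5, R6 → R5=4-4=0
SUB R5, 16 → R5=0-16=-16
After step 9: R5 = -16.

-16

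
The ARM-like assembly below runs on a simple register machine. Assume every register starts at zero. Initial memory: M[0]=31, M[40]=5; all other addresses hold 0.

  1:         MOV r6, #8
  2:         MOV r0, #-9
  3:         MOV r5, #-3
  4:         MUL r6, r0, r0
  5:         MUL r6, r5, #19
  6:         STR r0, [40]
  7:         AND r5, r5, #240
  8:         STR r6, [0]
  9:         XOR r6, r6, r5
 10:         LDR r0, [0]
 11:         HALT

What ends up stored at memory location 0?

r6=8
r0=-9
r5=-3
r6=(-9)*(-9)=81
r6=(-3)*19=-57
STR r0, [40] → M[40]=-9
r5=(-3)&240=240
STR r6, [0] → M[0]=-57
r6=(-57)^240=-201
r0=M[0]=-57
halt.

-57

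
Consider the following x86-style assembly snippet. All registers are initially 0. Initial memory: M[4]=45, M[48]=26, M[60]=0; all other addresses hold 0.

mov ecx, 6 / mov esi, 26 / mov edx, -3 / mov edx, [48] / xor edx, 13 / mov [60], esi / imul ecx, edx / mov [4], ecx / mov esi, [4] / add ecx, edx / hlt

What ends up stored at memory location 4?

after mov ecx, 6: ecx=6
after mov esi, 26: esi=26
after mov edx, -3: edx=-3
after mov edx, [48]: edx=M[48]=26
after xor edx, 13: edx=26^13=23
mov [60], esi → M[60]=26
after imul ecx, edx: ecx=6*23=138
mov [4], ecx → M[4]=138
after mov esi, [4]: esi=M[4]=138
after add ecx, edx: ecx=138+23=161
halt.

138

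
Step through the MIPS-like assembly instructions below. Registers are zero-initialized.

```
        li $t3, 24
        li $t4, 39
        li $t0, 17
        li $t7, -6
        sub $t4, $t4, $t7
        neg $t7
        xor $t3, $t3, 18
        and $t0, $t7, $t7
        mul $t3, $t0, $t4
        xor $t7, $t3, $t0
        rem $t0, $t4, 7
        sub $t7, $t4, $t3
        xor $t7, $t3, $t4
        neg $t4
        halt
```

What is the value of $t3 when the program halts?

after li $t3, 24: $t3=24
after li $t4, 39: $t4=39
after li $t0, 17: $t0=17
after li $t7, -6: $t7=-6
after sub $t4, $t4, $t7: $t4=39-(-6)=45
after neg $t7: $t7=-(-6)=6
after xor $t3, $t3, 18: $t3=24^18=10
after and $t0, $t7, $t7: $t0=6&6=6
after mul $t3, $t0, $t4: $t3=6*45=270
after xor $t7, $t3, $t0: $t7=270^6=264
after rem $t0, $t4, 7: $t0=45%7=3
after sub $t7, $t4, $t3: $t7=45-270=-225
after xor $t7, $t3, $t4: $t7=270^45=291
after neg $t4: $t4=-(45)=-45
halt.

270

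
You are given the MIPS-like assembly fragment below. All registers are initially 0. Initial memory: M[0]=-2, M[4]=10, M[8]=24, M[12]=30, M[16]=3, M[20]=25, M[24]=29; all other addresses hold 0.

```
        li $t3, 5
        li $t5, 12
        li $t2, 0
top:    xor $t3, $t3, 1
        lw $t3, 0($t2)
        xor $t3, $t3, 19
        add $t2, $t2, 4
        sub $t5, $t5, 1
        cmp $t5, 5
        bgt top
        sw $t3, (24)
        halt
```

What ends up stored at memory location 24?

14

$t3=5
$t5=12
$t2=0
$t3=5^1=4
$t3=M[0]=-2
$t3=(-2)^19=-19
$t2=0+4=4
$t5=12-1=11
cmp $t5, 5  (cmp 11,5)
bgt top: taken
$t3=(-19)^1=-20
$t3=M[4]=10
$t3=10^19=25
$t2=4+4=8
$t5=11-1=10
cmp $t5, 5  (cmp 10,5)
bgt top: taken
$t3=25^1=24
$t3=M[8]=24
$t3=24^19=11
$t2=8+4=12
$t5=10-1=9
cmp $t5, 5  (cmp 9,5)
bgt top: taken
$t3=11^1=10
$t3=M[12]=30
$t3=30^19=13
$t2=12+4=16
$t5=9-1=8
cmp $t5, 5  (cmp 8,5)
bgt top: taken
$t3=13^1=12
$t3=M[16]=3
$t3=3^19=16
$t2=16+4=20
$t5=8-1=7
cmp $t5, 5  (cmp 7,5)
bgt top: taken
$t3=16^1=17
$t3=M[20]=25
$t3=25^19=10
$t2=20+4=24
$t5=7-1=6
cmp $t5, 5  (cmp 6,5)
bgt top: taken
$t3=10^1=11
$t3=M[24]=29
$t3=29^19=14
$t2=24+4=28
$t5=6-1=5
cmp $t5, 5  (cmp 5,5)
bgt top: not taken
sw $t3, (24) → M[24]=14
halt.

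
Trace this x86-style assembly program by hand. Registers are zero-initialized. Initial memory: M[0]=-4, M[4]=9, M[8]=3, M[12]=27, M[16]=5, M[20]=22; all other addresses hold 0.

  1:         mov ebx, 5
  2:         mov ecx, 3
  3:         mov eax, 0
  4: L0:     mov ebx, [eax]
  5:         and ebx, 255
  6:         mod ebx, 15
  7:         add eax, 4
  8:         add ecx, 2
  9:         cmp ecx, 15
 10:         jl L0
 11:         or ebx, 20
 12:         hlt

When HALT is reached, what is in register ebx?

23

ebx=5
ecx=3
eax=0
ebx=M[0]=-4
ebx=(-4)&255=252
ebx=252%15=12
eax=0+4=4
ecx=3+2=5
cmp ecx, 15  (cmp 5,15)
jl L0: taken
ebx=M[4]=9
ebx=9&255=9
ebx=9%15=9
eax=4+4=8
ecx=5+2=7
cmp ecx, 15  (cmp 7,15)
jl L0: taken
ebx=M[8]=3
ebx=3&255=3
ebx=3%15=3
eax=8+4=12
ecx=7+2=9
cmp ecx, 15  (cmp 9,15)
jl L0: taken
ebx=M[12]=27
ebx=27&255=27
ebx=27%15=12
eax=12+4=16
ecx=9+2=11
cmp ecx, 15  (cmp 11,15)
jl L0: taken
ebx=M[16]=5
ebx=5&255=5
ebx=5%15=5
eax=16+4=20
ecx=11+2=13
cmp ecx, 15  (cmp 13,15)
jl L0: taken
ebx=M[20]=22
ebx=22&255=22
ebx=22%15=7
eax=20+4=24
ecx=13+2=15
cmp ecx, 15  (cmp 15,15)
jl L0: not taken
ebx=7|20=23
halt.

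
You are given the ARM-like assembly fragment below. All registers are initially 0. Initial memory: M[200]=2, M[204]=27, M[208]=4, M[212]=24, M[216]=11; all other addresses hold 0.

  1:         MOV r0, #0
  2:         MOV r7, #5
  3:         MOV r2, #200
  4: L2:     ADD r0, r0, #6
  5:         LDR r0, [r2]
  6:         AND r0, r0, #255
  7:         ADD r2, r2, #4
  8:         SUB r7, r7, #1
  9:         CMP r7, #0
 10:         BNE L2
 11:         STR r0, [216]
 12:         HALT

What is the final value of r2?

220

MOV r0, #0 → r0=0
MOV r7, #5 → r7=5
MOV r2, #200 → r2=200
ADD r0, r0, #6 → r0=0+6=6
LDR r0, [r2] → r0=M[200]=2
AND r0, r0, #255 → r0=2&255=2
ADD r2, r2, #4 → r2=200+4=204
SUB r7, r7, #1 → r7=5-1=4
CMP r7, #0  (cmp 4,0)
BNE L2: taken
ADD r0, r0, #6 → r0=2+6=8
LDR r0, [r2] → r0=M[204]=27
AND r0, r0, #255 → r0=27&255=27
ADD r2, r2, #4 → r2=204+4=208
SUB r7, r7, #1 → r7=4-1=3
CMP r7, #0  (cmp 3,0)
BNE L2: taken
ADD r0, r0, #6 → r0=27+6=33
LDR r0, [r2] → r0=M[208]=4
AND r0, r0, #255 → r0=4&255=4
ADD r2, r2, #4 → r2=208+4=212
SUB r7, r7, #1 → r7=3-1=2
CMP r7, #0  (cmp 2,0)
BNE L2: taken
ADD r0, r0, #6 → r0=4+6=10
LDR r0, [r2] → r0=M[212]=24
AND r0, r0, #255 → r0=24&255=24
ADD r2, r2, #4 → r2=212+4=216
SUB r7, r7, #1 → r7=2-1=1
CMP r7, #0  (cmp 1,0)
BNE L2: taken
ADD r0, r0, #6 → r0=24+6=30
LDR r0, [r2] → r0=M[216]=11
AND r0, r0, #255 → r0=11&255=11
ADD r2, r2, #4 → r2=216+4=220
SUB r7, r7, #1 → r7=1-1=0
CMP r7, #0  (cmp 0,0)
BNE L2: not taken
STR r0, [216] → M[216]=11
halt.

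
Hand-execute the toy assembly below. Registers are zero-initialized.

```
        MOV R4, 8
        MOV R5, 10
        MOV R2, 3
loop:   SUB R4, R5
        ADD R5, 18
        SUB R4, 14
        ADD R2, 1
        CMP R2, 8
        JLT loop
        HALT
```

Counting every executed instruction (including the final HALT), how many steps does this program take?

34

R4=8
R5=10
R2=3
R4=8-10=-2
R5=10+18=28
R4=(-2)-14=-16
R2=3+1=4
CMP R2, 8  (cmp 4,8)
JLT loop: taken
R4=(-16)-28=-44
R5=28+18=46
R4=(-44)-14=-58
R2=4+1=5
CMP R2, 8  (cmp 5,8)
JLT loop: taken
R4=(-58)-46=-104
R5=46+18=64
R4=(-104)-14=-118
R2=5+1=6
CMP R2, 8  (cmp 6,8)
JLT loop: taken
R4=(-118)-64=-182
R5=64+18=82
R4=(-182)-14=-196
R2=6+1=7
CMP R2, 8  (cmp 7,8)
JLT loop: taken
R4=(-196)-82=-278
R5=82+18=100
R4=(-278)-14=-292
R2=7+1=8
CMP R2, 8  (cmp 8,8)
JLT loop: not taken
halt.
Total executed instructions: 34.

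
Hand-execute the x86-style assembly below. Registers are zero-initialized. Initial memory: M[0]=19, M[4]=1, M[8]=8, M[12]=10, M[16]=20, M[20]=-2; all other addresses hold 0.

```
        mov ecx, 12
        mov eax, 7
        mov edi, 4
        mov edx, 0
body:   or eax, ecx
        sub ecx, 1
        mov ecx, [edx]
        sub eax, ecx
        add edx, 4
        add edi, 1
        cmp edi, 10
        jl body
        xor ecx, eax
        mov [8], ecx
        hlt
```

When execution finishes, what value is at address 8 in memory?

-1

mov ecx, 12 → ecx=12
mov eax, 7 → eax=7
mov edi, 4 → edi=4
mov edx, 0 → edx=0
or eax, ecx → eax=7|12=15
sub ecx, 1 → ecx=12-1=11
mov ecx, [edx] → ecx=M[0]=19
sub eax, ecx → eax=15-19=-4
add edx, 4 → edx=0+4=4
add edi, 1 → edi=4+1=5
cmp edi, 10  (cmp 5,10)
jl body: taken
or eax, ecx → eax=(-4)|19=-1
sub ecx, 1 → ecx=19-1=18
mov ecx, [edx] → ecx=M[4]=1
sub eax, ecx → eax=(-1)-1=-2
add edx, 4 → edx=4+4=8
add edi, 1 → edi=5+1=6
cmp edi, 10  (cmp 6,10)
jl body: taken
or eax, ecx → eax=(-2)|1=-1
sub ecx, 1 → ecx=1-1=0
mov ecx, [edx] → ecx=M[8]=8
sub eax, ecx → eax=(-1)-8=-9
add edx, 4 → edx=8+4=12
add edi, 1 → edi=6+1=7
cmp edi, 10  (cmp 7,10)
jl body: taken
or eax, ecx → eax=(-9)|8=-1
sub ecx, 1 → ecx=8-1=7
mov ecx, [edx] → ecx=M[12]=10
sub eax, ecx → eax=(-1)-10=-11
add edx, 4 → edx=12+4=16
add edi, 1 → edi=7+1=8
cmp edi, 10  (cmp 8,10)
jl body: taken
or eax, ecx → eax=(-11)|10=-1
sub ecx, 1 → ecx=10-1=9
mov ecx, [edx] → ecx=M[16]=20
sub eax, ecx → eax=(-1)-20=-21
add edx, 4 → edx=16+4=20
add edi, 1 → edi=8+1=9
cmp edi, 10  (cmp 9,10)
jl body: taken
or eax, ecx → eax=(-21)|20=-1
sub ecx, 1 → ecx=20-1=19
mov ecx, [edx] → ecx=M[20]=-2
sub eax, ecx → eax=(-1)-(-2)=1
add edx, 4 → edx=20+4=24
add edi, 1 → edi=9+1=10
cmp edi, 10  (cmp 10,10)
jl body: not taken
xor ecx, eax → ecx=(-2)^1=-1
mov [8], ecx → M[8]=-1
halt.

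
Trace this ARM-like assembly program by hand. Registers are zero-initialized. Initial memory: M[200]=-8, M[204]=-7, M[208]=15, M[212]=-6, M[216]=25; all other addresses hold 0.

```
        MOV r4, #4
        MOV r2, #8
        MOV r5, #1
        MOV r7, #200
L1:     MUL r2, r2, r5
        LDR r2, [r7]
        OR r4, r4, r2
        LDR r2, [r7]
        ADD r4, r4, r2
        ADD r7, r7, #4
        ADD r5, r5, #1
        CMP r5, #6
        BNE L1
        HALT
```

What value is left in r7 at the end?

220

r4=4
r2=8
r5=1
r7=200
r2=8*1=8
r2=M[200]=-8
r4=4|(-8)=-4
r2=M[200]=-8
r4=(-4)+(-8)=-12
r7=200+4=204
r5=1+1=2
CMP r5, #6  (cmp 2,6)
BNE L1: taken
r2=(-8)*2=-16
r2=M[204]=-7
r4=(-12)|(-7)=-3
r2=M[204]=-7
r4=(-3)+(-7)=-10
r7=204+4=208
r5=2+1=3
CMP r5, #6  (cmp 3,6)
BNE L1: taken
r2=(-7)*3=-21
r2=M[208]=15
r4=(-10)|15=-1
r2=M[208]=15
r4=(-1)+15=14
r7=208+4=212
r5=3+1=4
CMP r5, #6  (cmp 4,6)
BNE L1: taken
r2=15*4=60
r2=M[212]=-6
r4=14|(-6)=-2
r2=M[212]=-6
r4=(-2)+(-6)=-8
r7=212+4=216
r5=4+1=5
CMP r5, #6  (cmp 5,6)
BNE L1: taken
r2=(-6)*5=-30
r2=M[216]=25
r4=(-8)|25=-7
r2=M[216]=25
r4=(-7)+25=18
r7=216+4=220
r5=5+1=6
CMP r5, #6  (cmp 6,6)
BNE L1: not taken
halt.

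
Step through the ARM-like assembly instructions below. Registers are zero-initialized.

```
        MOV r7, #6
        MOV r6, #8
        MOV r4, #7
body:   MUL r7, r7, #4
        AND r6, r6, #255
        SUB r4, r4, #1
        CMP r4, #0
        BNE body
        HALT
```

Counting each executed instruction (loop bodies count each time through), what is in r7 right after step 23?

1536

MOV r7, #6 → r7=6
MOV r6, #8 → r6=8
MOV r4, #7 → r4=7
MUL r7, r7, #4 → r7=6*4=24
AND r6, r6, #255 → r6=8&255=8
SUB r4, r4, #1 → r4=7-1=6
CMP r4, #0  (cmp 6,0)
BNE body: taken
MUL r7, r7, #4 → r7=24*4=96
AND r6, r6, #255 → r6=8&255=8
SUB r4, r4, #1 → r4=6-1=5
CMP r4, #0  (cmp 5,0)
BNE body: taken
MUL r7, r7, #4 → r7=96*4=384
AND r6, r6, #255 → r6=8&255=8
SUB r4, r4, #1 → r4=5-1=4
CMP r4, #0  (cmp 4,0)
BNE body: taken
MUL r7, r7, #4 → r7=384*4=1536
AND r6, r6, #255 → r6=8&255=8
SUB r4, r4, #1 → r4=4-1=3
CMP r4, #0  (cmp 3,0)
BNE body: taken
After step 23: r7 = 1536.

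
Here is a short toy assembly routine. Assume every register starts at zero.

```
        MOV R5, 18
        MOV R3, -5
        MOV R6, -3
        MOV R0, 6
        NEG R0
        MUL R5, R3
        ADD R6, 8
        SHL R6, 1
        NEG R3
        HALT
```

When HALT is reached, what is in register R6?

10

MOV R5, 18 → R5=18
MOV R3, -5 → R3=-5
MOV R6, -3 → R6=-3
MOV R0, 6 → R0=6
NEG R0 → R0=-(6)=-6
MUL R5, R3 → R5=18*(-5)=-90
ADD R6, 8 → R6=(-3)+8=5
SHL R6, 1 → R6=5<<1=10
NEG R3 → R3=-(-5)=5
halt.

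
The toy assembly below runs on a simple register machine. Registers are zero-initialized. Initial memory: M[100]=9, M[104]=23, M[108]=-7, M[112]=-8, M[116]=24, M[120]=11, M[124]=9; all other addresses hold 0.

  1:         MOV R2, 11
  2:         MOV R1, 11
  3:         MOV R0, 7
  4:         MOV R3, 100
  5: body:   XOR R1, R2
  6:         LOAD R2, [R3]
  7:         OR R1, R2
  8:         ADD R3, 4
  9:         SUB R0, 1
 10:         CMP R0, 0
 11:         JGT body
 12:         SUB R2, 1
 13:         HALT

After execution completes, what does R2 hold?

8

after MOV R2, 11: R2=11
after MOV R1, 11: R1=11
after MOV R0, 7: R0=7
after MOV R3, 100: R3=100
after XOR R1, R2: R1=11^11=0
after LOAD R2, [R3]: R2=M[100]=9
after OR R1, R2: R1=0|9=9
after ADD R3, 4: R3=100+4=104
after SUB R0, 1: R0=7-1=6
CMP R0, 0  (cmp 6,0)
JGT body: taken
after XOR R1, R2: R1=9^9=0
after LOAD R2, [R3]: R2=M[104]=23
after OR R1, R2: R1=0|23=23
after ADD R3, 4: R3=104+4=108
after SUB R0, 1: R0=6-1=5
CMP R0, 0  (cmp 5,0)
JGT body: taken
after XOR R1, R2: R1=23^23=0
after LOAD R2, [R3]: R2=M[108]=-7
after OR R1, R2: R1=0|(-7)=-7
after ADD R3, 4: R3=108+4=112
after SUB R0, 1: R0=5-1=4
CMP R0, 0  (cmp 4,0)
JGT body: taken
after XOR R1, R2: R1=(-7)^(-7)=0
after LOAD R2, [R3]: R2=M[112]=-8
after OR R1, R2: R1=0|(-8)=-8
after ADD R3, 4: R3=112+4=116
after SUB R0, 1: R0=4-1=3
CMP R0, 0  (cmp 3,0)
JGT body: taken
after XOR R1, R2: R1=(-8)^(-8)=0
after LOAD R2, [R3]: R2=M[116]=24
after OR R1, R2: R1=0|24=24
after ADD R3, 4: R3=116+4=120
after SUB R0, 1: R0=3-1=2
CMP R0, 0  (cmp 2,0)
JGT body: taken
after XOR R1, R2: R1=24^24=0
after LOAD R2, [R3]: R2=M[120]=11
after OR R1, R2: R1=0|11=11
after ADD R3, 4: R3=120+4=124
after SUB R0, 1: R0=2-1=1
CMP R0, 0  (cmp 1,0)
JGT body: taken
after XOR R1, R2: R1=11^11=0
after LOAD R2, [R3]: R2=M[124]=9
after OR R1, R2: R1=0|9=9
after ADD R3, 4: R3=124+4=128
after SUB R0, 1: R0=1-1=0
CMP R0, 0  (cmp 0,0)
JGT body: not taken
after SUB R2, 1: R2=9-1=8
halt.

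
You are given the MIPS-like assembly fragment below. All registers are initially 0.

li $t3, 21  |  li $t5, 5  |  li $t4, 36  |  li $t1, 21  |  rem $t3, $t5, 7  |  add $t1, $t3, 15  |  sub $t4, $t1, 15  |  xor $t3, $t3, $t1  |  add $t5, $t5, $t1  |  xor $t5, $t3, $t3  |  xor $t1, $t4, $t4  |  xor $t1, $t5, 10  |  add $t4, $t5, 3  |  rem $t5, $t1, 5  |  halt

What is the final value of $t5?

$t3=21
$t5=5
$t4=36
$t1=21
$t3=5%7=5
$t1=5+15=20
$t4=20-15=5
$t3=5^20=17
$t5=5+20=25
$t5=17^17=0
$t1=5^5=0
$t1=0^10=10
$t4=0+3=3
$t5=10%5=0
halt.

0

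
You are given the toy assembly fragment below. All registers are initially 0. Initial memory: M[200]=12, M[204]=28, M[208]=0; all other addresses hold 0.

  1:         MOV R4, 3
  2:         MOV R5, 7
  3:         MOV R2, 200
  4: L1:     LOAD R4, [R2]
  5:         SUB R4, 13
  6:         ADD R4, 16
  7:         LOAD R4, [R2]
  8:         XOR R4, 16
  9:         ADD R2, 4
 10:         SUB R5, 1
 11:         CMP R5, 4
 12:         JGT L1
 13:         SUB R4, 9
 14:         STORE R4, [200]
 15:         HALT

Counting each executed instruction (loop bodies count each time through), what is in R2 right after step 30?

MOV R4, 3 → R4=3
MOV R5, 7 → R5=7
MOV R2, 200 → R2=200
LOAD R4, [R2] → R4=M[200]=12
SUB R4, 13 → R4=12-13=-1
ADD R4, 16 → R4=(-1)+16=15
LOAD R4, [R2] → R4=M[200]=12
XOR R4, 16 → R4=12^16=28
ADD R2, 4 → R2=200+4=204
SUB R5, 1 → R5=7-1=6
CMP R5, 4  (cmp 6,4)
JGT L1: taken
LOAD R4, [R2] → R4=M[204]=28
SUB R4, 13 → R4=28-13=15
ADD R4, 16 → R4=15+16=31
LOAD R4, [R2] → R4=M[204]=28
XOR R4, 16 → R4=28^16=12
ADD R2, 4 → R2=204+4=208
SUB R5, 1 → R5=6-1=5
CMP R5, 4  (cmp 5,4)
JGT L1: taken
LOAD R4, [R2] → R4=M[208]=0
SUB R4, 13 → R4=0-13=-13
ADD R4, 16 → R4=(-13)+16=3
LOAD R4, [R2] → R4=M[208]=0
XOR R4, 16 → R4=0^16=16
ADD R2, 4 → R2=208+4=212
SUB R5, 1 → R5=5-1=4
CMP R5, 4  (cmp 4,4)
JGT L1: not taken
After step 30: R2 = 212.

212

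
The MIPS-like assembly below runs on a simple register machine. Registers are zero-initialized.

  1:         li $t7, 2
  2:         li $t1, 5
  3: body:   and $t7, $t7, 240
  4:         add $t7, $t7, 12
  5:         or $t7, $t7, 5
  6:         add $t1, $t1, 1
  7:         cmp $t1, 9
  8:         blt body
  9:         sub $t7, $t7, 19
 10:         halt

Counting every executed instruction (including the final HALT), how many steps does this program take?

28

li $t7, 2 → $t7=2
li $t1, 5 → $t1=5
and $t7, $t7, 240 → $t7=2&240=0
add $t7, $t7, 12 → $t7=0+12=12
or $t7, $t7, 5 → $t7=12|5=13
add $t1, $t1, 1 → $t1=5+1=6
cmp $t1, 9  (cmp 6,9)
blt body: taken
and $t7, $t7, 240 → $t7=13&240=0
add $t7, $t7, 12 → $t7=0+12=12
or $t7, $t7, 5 → $t7=12|5=13
add $t1, $t1, 1 → $t1=6+1=7
cmp $t1, 9  (cmp 7,9)
blt body: taken
and $t7, $t7, 240 → $t7=13&240=0
add $t7, $t7, 12 → $t7=0+12=12
or $t7, $t7, 5 → $t7=12|5=13
add $t1, $t1, 1 → $t1=7+1=8
cmp $t1, 9  (cmp 8,9)
blt body: taken
and $t7, $t7, 240 → $t7=13&240=0
add $t7, $t7, 12 → $t7=0+12=12
or $t7, $t7, 5 → $t7=12|5=13
add $t1, $t1, 1 → $t1=8+1=9
cmp $t1, 9  (cmp 9,9)
blt body: not taken
sub $t7, $t7, 19 → $t7=13-19=-6
halt.
Total executed instructions: 28.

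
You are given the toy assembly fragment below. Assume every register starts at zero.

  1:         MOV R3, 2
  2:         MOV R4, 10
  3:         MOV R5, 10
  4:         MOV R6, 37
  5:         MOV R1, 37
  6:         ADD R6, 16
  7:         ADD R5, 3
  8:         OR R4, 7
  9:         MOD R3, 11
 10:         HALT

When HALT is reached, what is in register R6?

after MOV R3, 2: R3=2
after MOV R4, 10: R4=10
after MOV R5, 10: R5=10
after MOV R6, 37: R6=37
after MOV R1, 37: R1=37
after ADD R6, 16: R6=37+16=53
after ADD R5, 3: R5=10+3=13
after OR R4, 7: R4=10|7=15
after MOD R3, 11: R3=2%11=2
halt.

53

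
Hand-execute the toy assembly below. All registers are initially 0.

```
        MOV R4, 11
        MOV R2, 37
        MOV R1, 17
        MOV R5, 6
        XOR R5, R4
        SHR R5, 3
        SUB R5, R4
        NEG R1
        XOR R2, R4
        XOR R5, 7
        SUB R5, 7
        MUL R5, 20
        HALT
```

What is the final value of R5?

-440

after MOV R4, 11: R4=11
after MOV R2, 37: R2=37
after MOV R1, 17: R1=17
after MOV R5, 6: R5=6
after XOR R5, R4: R5=6^11=13
after SHR R5, 3: R5=13>>3=1
after SUB R5, R4: R5=1-11=-10
after NEG R1: R1=-(17)=-17
after XOR R2, R4: R2=37^11=46
after XOR R5, 7: R5=(-10)^7=-15
after SUB R5, 7: R5=(-15)-7=-22
after MUL R5, 20: R5=(-22)*20=-440
halt.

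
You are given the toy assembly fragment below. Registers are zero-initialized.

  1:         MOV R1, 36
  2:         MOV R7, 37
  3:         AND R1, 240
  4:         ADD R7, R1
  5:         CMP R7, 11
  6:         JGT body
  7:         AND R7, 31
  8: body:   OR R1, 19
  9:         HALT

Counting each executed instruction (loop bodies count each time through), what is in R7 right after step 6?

after MOV R1, 36: R1=36
after MOV R7, 37: R7=37
after AND R1, 240: R1=36&240=32
after ADD R7, R1: R7=37+32=69
CMP R7, 11  (cmp 69,11)
JGT body: taken
After step 6: R7 = 69.

69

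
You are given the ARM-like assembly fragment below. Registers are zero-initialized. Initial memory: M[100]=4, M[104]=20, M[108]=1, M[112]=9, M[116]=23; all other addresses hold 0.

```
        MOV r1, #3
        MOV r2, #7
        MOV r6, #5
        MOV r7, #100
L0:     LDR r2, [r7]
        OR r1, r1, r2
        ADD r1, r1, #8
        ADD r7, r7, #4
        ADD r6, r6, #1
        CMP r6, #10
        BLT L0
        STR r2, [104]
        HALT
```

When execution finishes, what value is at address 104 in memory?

23

after MOV r1, #3: r1=3
after MOV r2, #7: r2=7
after MOV r6, #5: r6=5
after MOV r7, #100: r7=100
after LDR r2, [r7]: r2=M[100]=4
after OR r1, r1, r2: r1=3|4=7
after ADD r1, r1, #8: r1=7+8=15
after ADD r7, r7, #4: r7=100+4=104
after ADD r6, r6, #1: r6=5+1=6
CMP r6, #10  (cmp 6,10)
BLT L0: taken
after LDR r2, [r7]: r2=M[104]=20
after OR r1, r1, r2: r1=15|20=31
after ADD r1, r1, #8: r1=31+8=39
after ADD r7, r7, #4: r7=104+4=108
after ADD r6, r6, #1: r6=6+1=7
CMP r6, #10  (cmp 7,10)
BLT L0: taken
after LDR r2, [r7]: r2=M[108]=1
after OR r1, r1, r2: r1=39|1=39
after ADD r1, r1, #8: r1=39+8=47
after ADD r7, r7, #4: r7=108+4=112
after ADD r6, r6, #1: r6=7+1=8
CMP r6, #10  (cmp 8,10)
BLT L0: taken
after LDR r2, [r7]: r2=M[112]=9
after OR r1, r1, r2: r1=47|9=47
after ADD r1, r1, #8: r1=47+8=55
after ADD r7, r7, #4: r7=112+4=116
after ADD r6, r6, #1: r6=8+1=9
CMP r6, #10  (cmp 9,10)
BLT L0: taken
after LDR r2, [r7]: r2=M[116]=23
after OR r1, r1, r2: r1=55|23=55
after ADD r1, r1, #8: r1=55+8=63
after ADD r7, r7, #4: r7=116+4=120
after ADD r6, r6, #1: r6=9+1=10
CMP r6, #10  (cmp 10,10)
BLT L0: not taken
STR r2, [104] → M[104]=23
halt.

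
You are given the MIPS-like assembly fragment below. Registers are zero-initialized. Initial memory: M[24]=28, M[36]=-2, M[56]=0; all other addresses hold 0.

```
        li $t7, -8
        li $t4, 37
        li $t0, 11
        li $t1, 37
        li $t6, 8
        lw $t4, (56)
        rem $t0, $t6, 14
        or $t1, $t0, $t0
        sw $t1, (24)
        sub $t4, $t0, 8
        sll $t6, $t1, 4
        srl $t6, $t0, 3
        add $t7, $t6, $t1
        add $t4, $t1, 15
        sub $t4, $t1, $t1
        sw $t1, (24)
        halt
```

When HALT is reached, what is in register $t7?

li $t7, -8 → $t7=-8
li $t4, 37 → $t4=37
li $t0, 11 → $t0=11
li $t1, 37 → $t1=37
li $t6, 8 → $t6=8
lw $t4, (56) → $t4=M[56]=0
rem $t0, $t6, 14 → $t0=8%14=8
or $t1, $t0, $t0 → $t1=8|8=8
sw $t1, (24) → M[24]=8
sub $t4, $t0, 8 → $t4=8-8=0
sll $t6, $t1, 4 → $t6=8<<4=128
srl $t6, $t0, 3 → $t6=8>>3=1
add $t7, $t6, $t1 → $t7=1+8=9
add $t4, $t1, 15 → $t4=8+15=23
sub $t4, $t1, $t1 → $t4=8-8=0
sw $t1, (24) → M[24]=8
halt.

9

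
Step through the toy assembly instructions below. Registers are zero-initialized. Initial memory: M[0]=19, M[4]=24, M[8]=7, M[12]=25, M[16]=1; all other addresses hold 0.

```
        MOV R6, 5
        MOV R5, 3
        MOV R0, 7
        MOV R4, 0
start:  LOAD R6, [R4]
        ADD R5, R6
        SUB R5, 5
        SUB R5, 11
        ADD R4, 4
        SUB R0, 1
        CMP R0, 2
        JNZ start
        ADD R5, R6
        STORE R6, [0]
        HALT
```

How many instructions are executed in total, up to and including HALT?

47

MOV R6, 5 → R6=5
MOV R5, 3 → R5=3
MOV R0, 7 → R0=7
MOV R4, 0 → R4=0
LOAD R6, [R4] → R6=M[0]=19
ADD R5, R6 → R5=3+19=22
SUB R5, 5 → R5=22-5=17
SUB R5, 11 → R5=17-11=6
ADD R4, 4 → R4=0+4=4
SUB R0, 1 → R0=7-1=6
CMP R0, 2  (cmp 6,2)
JNZ start: taken
LOAD R6, [R4] → R6=M[4]=24
ADD R5, R6 → R5=6+24=30
SUB R5, 5 → R5=30-5=25
SUB R5, 11 → R5=25-11=14
ADD R4, 4 → R4=4+4=8
SUB R0, 1 → R0=6-1=5
CMP R0, 2  (cmp 5,2)
JNZ start: taken
LOAD R6, [R4] → R6=M[8]=7
ADD R5, R6 → R5=14+7=21
SUB R5, 5 → R5=21-5=16
SUB R5, 11 → R5=16-11=5
ADD R4, 4 → R4=8+4=12
SUB R0, 1 → R0=5-1=4
CMP R0, 2  (cmp 4,2)
JNZ start: taken
LOAD R6, [R4] → R6=M[12]=25
ADD R5, R6 → R5=5+25=30
SUB R5, 5 → R5=30-5=25
SUB R5, 11 → R5=25-11=14
ADD R4, 4 → R4=12+4=16
SUB R0, 1 → R0=4-1=3
CMP R0, 2  (cmp 3,2)
JNZ start: taken
LOAD R6, [R4] → R6=M[16]=1
ADD R5, R6 → R5=14+1=15
SUB R5, 5 → R5=15-5=10
SUB R5, 11 → R5=10-11=-1
ADD R4, 4 → R4=16+4=20
SUB R0, 1 → R0=3-1=2
CMP R0, 2  (cmp 2,2)
JNZ start: not taken
ADD R5, R6 → R5=(-1)+1=0
STORE R6, [0] → M[0]=1
halt.
Total executed instructions: 47.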